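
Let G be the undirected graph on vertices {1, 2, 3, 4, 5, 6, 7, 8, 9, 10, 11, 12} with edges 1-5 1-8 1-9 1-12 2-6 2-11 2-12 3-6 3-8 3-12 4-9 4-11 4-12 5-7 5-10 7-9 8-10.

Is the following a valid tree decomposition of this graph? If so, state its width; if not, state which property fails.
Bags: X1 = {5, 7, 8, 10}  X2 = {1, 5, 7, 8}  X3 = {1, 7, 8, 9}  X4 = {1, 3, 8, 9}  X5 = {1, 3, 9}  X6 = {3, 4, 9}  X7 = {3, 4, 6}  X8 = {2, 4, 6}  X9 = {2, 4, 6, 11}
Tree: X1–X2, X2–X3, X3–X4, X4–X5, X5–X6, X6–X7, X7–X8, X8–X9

No — vertex 12 appears in no bag.

A tree decomposition must satisfy three properties: every vertex lies in some bag; for every edge, both endpoints lie together in some bag; and for every vertex, the bags containing it form a connected subtree. Here vertex 12 appears in no bag, so the decomposition is invalid.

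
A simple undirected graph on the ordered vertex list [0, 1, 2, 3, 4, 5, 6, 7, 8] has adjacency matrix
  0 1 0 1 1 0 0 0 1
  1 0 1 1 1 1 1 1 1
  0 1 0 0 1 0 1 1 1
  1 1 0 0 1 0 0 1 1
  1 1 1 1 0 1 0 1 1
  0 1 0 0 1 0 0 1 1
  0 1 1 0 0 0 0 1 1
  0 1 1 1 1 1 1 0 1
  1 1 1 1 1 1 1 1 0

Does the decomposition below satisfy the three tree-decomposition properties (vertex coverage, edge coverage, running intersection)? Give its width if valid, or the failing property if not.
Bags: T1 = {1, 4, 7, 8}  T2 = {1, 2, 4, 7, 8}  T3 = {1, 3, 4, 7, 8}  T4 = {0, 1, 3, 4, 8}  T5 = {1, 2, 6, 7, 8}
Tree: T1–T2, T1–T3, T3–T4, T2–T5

No — vertex 5 appears in no bag.

A tree decomposition must satisfy three properties: every vertex lies in some bag; for every edge, both endpoints lie together in some bag; and for every vertex, the bags containing it form a connected subtree. Here vertex 5 appears in no bag, so the decomposition is invalid.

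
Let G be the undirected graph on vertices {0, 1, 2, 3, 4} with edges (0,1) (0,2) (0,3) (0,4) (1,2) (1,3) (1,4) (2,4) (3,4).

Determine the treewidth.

A width-3 tree decomposition is:
Bags: B1 = {0, 1, 3, 4}  B2 = {0, 1, 2, 4}
Tree: B1–B2
The largest bag has 4 vertices, giving width 3; this decomposition certifies tw(G) ≤ 3. On the other hand G contains the 4-clique {0, 1, 2, 4}. A clique must lie in a single bag of any decomposition, so no decomposition can have width below 3. Hence tw(G) = 3 exactly.

3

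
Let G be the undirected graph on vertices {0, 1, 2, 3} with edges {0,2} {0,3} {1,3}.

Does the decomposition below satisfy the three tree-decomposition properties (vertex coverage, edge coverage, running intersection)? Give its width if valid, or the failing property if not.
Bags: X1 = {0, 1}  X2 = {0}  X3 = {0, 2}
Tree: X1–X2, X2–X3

No — vertex 3 appears in no bag.

A tree decomposition must satisfy three properties: every vertex lies in some bag; for every edge, both endpoints lie together in some bag; and for every vertex, the bags containing it form a connected subtree. Here vertex 3 appears in no bag, so the decomposition is invalid.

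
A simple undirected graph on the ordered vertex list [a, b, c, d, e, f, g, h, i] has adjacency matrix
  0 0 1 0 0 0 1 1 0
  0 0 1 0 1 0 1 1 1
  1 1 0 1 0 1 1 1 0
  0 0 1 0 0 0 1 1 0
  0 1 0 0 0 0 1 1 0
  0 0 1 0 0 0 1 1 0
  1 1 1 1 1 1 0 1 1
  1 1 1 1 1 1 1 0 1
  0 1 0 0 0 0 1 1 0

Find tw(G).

A width-3 tree decomposition is:
Bags: B1 = {b, c, g, h}  B2 = {c, d, g, h}  B3 = {b, g, h, i}  B4 = {a, c, g, h}  B5 = {b, e, g, h}  B6 = {c, f, g, h}
Tree: B1–B2, B1–B3, B2–B4, B3–B5, B1–B6
The largest bag has 4 vertices, giving width 3; this decomposition certifies tw(G) ≤ 3. On the other hand G contains the 4-clique {b, e, g, h}. A clique must lie in a single bag of any decomposition, so no decomposition can have width below 3. Hence tw(G) = 3 exactly.

3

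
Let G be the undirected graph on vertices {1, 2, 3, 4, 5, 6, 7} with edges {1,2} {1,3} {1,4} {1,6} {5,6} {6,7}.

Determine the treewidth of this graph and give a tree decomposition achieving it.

Treewidth 1.
One such decomposition:
Bags: B1 = {1, 4}  B2 = {1, 6}  B3 = {1, 3}  B4 = {6, 7}  B5 = {5, 6}  B6 = {1, 2}
Tree: B1–B2, B2–B3, B2–B4, B4–B5, B2–B6

The largest bag has 2 vertices, giving width 1; this decomposition certifies tw(G) ≤ 1. Since G has at least one edge (e.g. 1–4), it is not an edgeless graph, so tw(G) ≥ 1. Hence tw(G) = 1 exactly.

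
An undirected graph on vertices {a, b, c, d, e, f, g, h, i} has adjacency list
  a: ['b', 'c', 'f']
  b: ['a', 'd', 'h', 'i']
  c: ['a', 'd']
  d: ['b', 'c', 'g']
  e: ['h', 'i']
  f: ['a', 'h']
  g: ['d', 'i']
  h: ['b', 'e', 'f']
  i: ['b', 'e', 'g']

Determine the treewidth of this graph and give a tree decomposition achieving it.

Treewidth 3.
One optimal decomposition is:
Bags: B1 = {a, c, d, f}  B2 = {a, b, d, f}  B3 = {b, d, f, h}  B4 = {b, d, g, h}  B5 = {b, g, h, i}  B6 = {e, g, h, i}
Tree: B1–B2, B2–B3, B3–B4, B4–B5, B5–B6

The largest bag has 4 vertices, giving width 3; this decomposition certifies tw(G) ≤ 3. For the lower bound: the 4 vertex sets {a,c,f}, {d}, {b}, {e,g,h,i} are disjoint, each induces a connected subgraph, and every pair is joined by at least one edge of G. Contracting each set to a single vertex therefore yields K_{4} as a minor, and since treewidth is minor-monotone, tw(G) ≥ tw(K_{4}) = 3. The upper and lower bounds meet at 3, so that is the treewidth.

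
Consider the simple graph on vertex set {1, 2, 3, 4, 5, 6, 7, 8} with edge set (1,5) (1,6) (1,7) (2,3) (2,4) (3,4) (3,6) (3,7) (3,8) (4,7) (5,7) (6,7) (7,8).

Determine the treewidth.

A width-2 tree decomposition is:
Bags: B1 = {3, 6, 7}  B2 = {3, 4, 7}  B3 = {1, 6, 7}  B4 = {3, 7, 8}  B5 = {1, 5, 7}  B6 = {2, 3, 4}
Tree: B1–B2, B1–B3, B2–B4, B3–B5, B2–B6
Each bag holds 3 vertices, so the decomposition has width 2, which upper-bounds the treewidth. Conversely, {2, 3, 4} is a clique of size 3, and the vertices of any clique must share a bag in every tree decomposition; so some bag has ≥ 3 vertices and tw(G) ≥ 2. Hence tw(G) = 2 exactly.

2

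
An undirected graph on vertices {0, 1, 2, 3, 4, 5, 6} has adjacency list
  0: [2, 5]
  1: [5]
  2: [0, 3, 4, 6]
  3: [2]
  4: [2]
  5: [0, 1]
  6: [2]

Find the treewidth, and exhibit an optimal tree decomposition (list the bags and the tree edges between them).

The largest bag has 2 vertices, giving width 1; this decomposition certifies tw(G) ≤ 1. Any graph with an edge has treewidth ≥ 1, and G has the edge 0–2. The upper and lower bounds meet at 1, so that is the treewidth.

Treewidth 1.
Bags: B1 = {0, 2}  B2 = {0, 5}  B3 = {1, 5}  B4 = {2, 3}  B5 = {2, 4}  B6 = {2, 6}
Tree: B1–B2, B2–B3, B1–B4, B4–B5, B1–B6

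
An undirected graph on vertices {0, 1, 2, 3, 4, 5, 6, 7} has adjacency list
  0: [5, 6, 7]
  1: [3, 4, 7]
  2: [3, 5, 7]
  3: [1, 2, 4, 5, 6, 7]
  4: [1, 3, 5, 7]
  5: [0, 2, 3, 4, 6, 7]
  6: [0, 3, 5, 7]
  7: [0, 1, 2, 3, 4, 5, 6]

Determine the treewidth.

3

A width-3 tree decomposition is:
Bags: B1 = {3, 5, 6, 7}  B2 = {3, 4, 5, 7}  B3 = {0, 5, 6, 7}  B4 = {1, 3, 4, 7}  B5 = {2, 3, 5, 7}
Tree: B1–B2, B1–B3, B2–B4, B2–B5
Each bag holds 4 vertices, so the decomposition has width 3, which upper-bounds the treewidth. On the other hand G contains the 4-clique {0, 5, 6, 7}. A clique must lie in a single bag of any decomposition, so no decomposition can have width below 3. The upper and lower bounds meet at 3, so that is the treewidth.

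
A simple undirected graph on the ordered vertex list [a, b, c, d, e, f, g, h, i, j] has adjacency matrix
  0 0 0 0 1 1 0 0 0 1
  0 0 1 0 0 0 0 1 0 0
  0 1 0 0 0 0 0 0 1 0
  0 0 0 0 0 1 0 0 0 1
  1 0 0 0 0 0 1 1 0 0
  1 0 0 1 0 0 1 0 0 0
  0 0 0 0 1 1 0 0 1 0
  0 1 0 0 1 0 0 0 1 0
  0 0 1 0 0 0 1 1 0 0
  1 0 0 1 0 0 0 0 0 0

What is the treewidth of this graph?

2

A width-2 tree decomposition is:
Bags: B1 = {a, d, j}  B2 = {a, d, f}  B3 = {a, e, f}  B4 = {e, f, g}  B5 = {e, g, h}  B6 = {g, h, i}  B7 = {b, h, i}  B8 = {b, c, i}
Tree: B1–B2, B2–B3, B3–B4, B4–B5, B5–B6, B6–B7, B7–B8
The largest bag has 3 vertices, giving width 2; this decomposition certifies tw(G) ≤ 2. For the lower bound, G contains the cycle j–d–f–a–j, so G is not a forest; only forests have treewidth ≤ 1, hence tw(G) ≥ 2. Hence tw(G) = 2 exactly.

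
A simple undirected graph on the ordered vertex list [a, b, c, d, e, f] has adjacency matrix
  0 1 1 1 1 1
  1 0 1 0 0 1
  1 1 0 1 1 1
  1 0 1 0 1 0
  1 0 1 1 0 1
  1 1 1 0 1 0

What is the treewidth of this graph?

A width-3 tree decomposition is:
Bags: B1 = {a, c, d, e}  B2 = {a, c, e, f}  B3 = {a, b, c, f}
Tree: B1–B2, B2–B3
Each bag holds 4 vertices, so the decomposition has width 3, which upper-bounds the treewidth. On the other hand G contains the 4-clique {a, c, d, e}. A clique must lie in a single bag of any decomposition, so no decomposition can have width below 3. Hence tw(G) = 3 exactly.

3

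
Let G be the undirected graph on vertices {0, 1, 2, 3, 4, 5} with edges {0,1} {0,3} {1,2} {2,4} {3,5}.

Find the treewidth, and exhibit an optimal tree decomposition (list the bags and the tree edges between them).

The largest bag has 2 vertices, giving width 1; this decomposition certifies tw(G) ≤ 1. Since G has at least one edge (e.g. 5–3), it is not an edgeless graph, so tw(G) ≥ 1. The upper and lower bounds meet at 1, so that is the treewidth.

Treewidth 1.
One such decomposition:
Bags: B1 = {3, 5}  B2 = {0, 3}  B3 = {0, 1}  B4 = {1, 2}  B5 = {2, 4}
Tree: B1–B2, B2–B3, B3–B4, B4–B5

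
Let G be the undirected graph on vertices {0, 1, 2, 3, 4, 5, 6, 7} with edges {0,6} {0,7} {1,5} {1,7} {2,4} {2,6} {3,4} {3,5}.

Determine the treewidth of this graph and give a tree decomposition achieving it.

The largest bag has 3 vertices, giving width 2; this decomposition certifies tw(G) ≤ 2. For the lower bound, G contains the cycle 3–5–1–7–0–6–2–4–3, so G is not a forest; only forests have treewidth ≤ 1, hence tw(G) ≥ 2. Hence tw(G) = 2 exactly.

Treewidth 2.
Bags: B1 = {1, 3, 5}  B2 = {1, 3, 7}  B3 = {0, 3, 7}  B4 = {0, 3, 6}  B5 = {2, 3, 6}  B6 = {2, 3, 4}
Tree: B1–B2, B2–B3, B3–B4, B4–B5, B5–B6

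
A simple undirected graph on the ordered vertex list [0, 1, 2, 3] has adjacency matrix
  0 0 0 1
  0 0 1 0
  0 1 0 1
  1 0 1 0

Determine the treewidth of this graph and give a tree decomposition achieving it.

Treewidth 1.
One optimal decomposition is:
Bags: B1 = {1, 2}  B2 = {2, 3}  B3 = {0, 3}
Tree: B1–B2, B2–B3

Each bag holds 2 vertices, so the decomposition has width 1, which upper-bounds the treewidth. G has an edge, so its treewidth is at least 1. Hence tw(G) = 1 exactly.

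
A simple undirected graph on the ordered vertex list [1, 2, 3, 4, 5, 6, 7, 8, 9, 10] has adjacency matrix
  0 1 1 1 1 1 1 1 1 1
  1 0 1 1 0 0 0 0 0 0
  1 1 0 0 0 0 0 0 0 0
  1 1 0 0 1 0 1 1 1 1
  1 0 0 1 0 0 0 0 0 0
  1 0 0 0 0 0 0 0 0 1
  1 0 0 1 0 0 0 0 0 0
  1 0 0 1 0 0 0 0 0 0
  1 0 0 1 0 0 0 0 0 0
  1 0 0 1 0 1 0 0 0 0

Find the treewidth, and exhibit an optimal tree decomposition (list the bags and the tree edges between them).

Each bag holds 3 vertices, so the decomposition has width 2, which upper-bounds the treewidth. For the lower bound, the 3 vertices {1, 2, 3} are pairwise adjacent, and any tree decomposition puts a clique entirely inside one bag — forcing width ≥ 2. Hence tw(G) = 2 exactly.

Treewidth 2.
Bags: B1 = {1, 4, 9}  B2 = {1, 4, 10}  B3 = {1, 2, 4}  B4 = {1, 2, 3}  B5 = {1, 4, 5}  B6 = {1, 4, 7}  B7 = {1, 4, 8}  B8 = {1, 6, 10}
Tree: B1–B2, B1–B3, B3–B4, B1–B5, B3–B6, B5–B7, B2–B8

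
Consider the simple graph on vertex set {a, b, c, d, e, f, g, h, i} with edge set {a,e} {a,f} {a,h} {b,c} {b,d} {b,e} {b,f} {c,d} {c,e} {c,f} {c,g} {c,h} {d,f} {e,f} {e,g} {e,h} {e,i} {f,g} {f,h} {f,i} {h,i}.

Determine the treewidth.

3

A width-3 tree decomposition is:
Bags: B1 = {a, e, f, h}  B2 = {c, e, f, h}  B3 = {e, f, h, i}  B4 = {c, e, f, g}  B5 = {b, c, e, f}  B6 = {b, c, d, f}
Tree: B1–B2, B1–B3, B2–B4, B4–B5, B5–B6
Each bag holds 4 vertices, so the decomposition has width 3, which upper-bounds the treewidth. Conversely, {b, c, d, f} is a clique of size 4, and the vertices of any clique must share a bag in every tree decomposition; so some bag has ≥ 4 vertices and tw(G) ≥ 3. Therefore the treewidth is 3.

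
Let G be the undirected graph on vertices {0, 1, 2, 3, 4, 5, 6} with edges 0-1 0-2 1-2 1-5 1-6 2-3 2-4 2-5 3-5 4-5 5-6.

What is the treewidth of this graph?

2

A width-2 tree decomposition is:
Bags: B1 = {1, 2, 5}  B2 = {1, 5, 6}  B3 = {2, 3, 5}  B4 = {0, 1, 2}  B5 = {2, 4, 5}
Tree: B1–B2, B1–B3, B1–B4, B3–B5
The largest bag has 3 vertices, giving width 2; this decomposition certifies tw(G) ≤ 2. For the lower bound, the 3 vertices {0, 1, 2} are pairwise adjacent, and any tree decomposition puts a clique entirely inside one bag — forcing width ≥ 2. The upper and lower bounds meet at 2, so that is the treewidth.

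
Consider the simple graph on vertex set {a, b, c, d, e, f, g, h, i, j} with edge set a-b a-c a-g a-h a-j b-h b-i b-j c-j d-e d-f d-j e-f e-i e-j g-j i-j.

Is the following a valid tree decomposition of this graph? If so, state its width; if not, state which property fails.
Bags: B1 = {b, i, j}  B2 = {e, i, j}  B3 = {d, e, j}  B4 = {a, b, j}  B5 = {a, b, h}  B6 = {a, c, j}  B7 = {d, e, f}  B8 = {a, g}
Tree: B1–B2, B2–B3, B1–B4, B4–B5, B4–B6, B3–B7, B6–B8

No — edge (j,g) lies in no bag.

A tree decomposition must satisfy three properties: every vertex lies in some bag; for every edge, both endpoints lie together in some bag; and for every vertex, the bags containing it form a connected subtree. Here edge (j,g) lies in no bag, so the decomposition is invalid.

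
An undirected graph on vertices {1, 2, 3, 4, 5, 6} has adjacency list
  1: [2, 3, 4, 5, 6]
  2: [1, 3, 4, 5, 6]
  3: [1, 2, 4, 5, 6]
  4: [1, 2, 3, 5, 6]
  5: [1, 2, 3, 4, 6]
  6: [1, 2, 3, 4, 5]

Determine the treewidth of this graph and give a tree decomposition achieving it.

With just one bag of size 6, the width is 6 − 1 = 5, so tw(G) ≤ 5. Conversely, {1, 2, 3, 4, 5, 6} is a clique of size 6, and the vertices of any clique must share a bag in every tree decomposition; so some bag has ≥ 6 vertices and tw(G) ≥ 5. Hence tw(G) = 5 exactly.

Treewidth 5.
Bags: B1 = {1, 2, 3, 4, 5, 6}
Tree: (single bag)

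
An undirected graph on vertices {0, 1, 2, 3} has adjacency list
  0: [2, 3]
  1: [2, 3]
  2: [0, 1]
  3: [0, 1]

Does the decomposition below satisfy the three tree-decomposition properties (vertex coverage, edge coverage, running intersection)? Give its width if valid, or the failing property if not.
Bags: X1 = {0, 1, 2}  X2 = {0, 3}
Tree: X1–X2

No — edge (1,3) lies in no bag.

A tree decomposition must satisfy three properties: every vertex lies in some bag; for every edge, both endpoints lie together in some bag; and for every vertex, the bags containing it form a connected subtree. Here edge (1,3) lies in no bag, so the decomposition is invalid.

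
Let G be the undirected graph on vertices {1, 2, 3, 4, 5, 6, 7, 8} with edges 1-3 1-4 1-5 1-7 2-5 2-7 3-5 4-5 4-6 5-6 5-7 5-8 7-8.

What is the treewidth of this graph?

A width-2 tree decomposition is:
Bags: B1 = {2, 5, 7}  B2 = {5, 7, 8}  B3 = {1, 5, 7}  B4 = {1, 4, 5}  B5 = {4, 5, 6}  B6 = {1, 3, 5}
Tree: B1–B2, B2–B3, B3–B4, B4–B5, B4–B6
Each bag holds 3 vertices, so the decomposition has width 2, which upper-bounds the treewidth. On the other hand G contains the 3-clique {5, 7, 8}. A clique must lie in a single bag of any decomposition, so no decomposition can have width below 2. The upper and lower bounds meet at 2, so that is the treewidth.

2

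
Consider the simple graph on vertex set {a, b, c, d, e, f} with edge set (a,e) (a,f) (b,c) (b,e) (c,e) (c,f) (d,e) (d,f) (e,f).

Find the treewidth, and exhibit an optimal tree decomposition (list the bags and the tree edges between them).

Each bag holds 3 vertices, so the decomposition has width 2, which upper-bounds the treewidth. For the lower bound, the 3 vertices {d, e, f} are pairwise adjacent, and any tree decomposition puts a clique entirely inside one bag — forcing width ≥ 2. Therefore the treewidth is 2.

Treewidth 2.
One optimal decomposition is:
Bags: B1 = {a, e, f}  B2 = {c, e, f}  B3 = {b, c, e}  B4 = {d, e, f}
Tree: B1–B2, B2–B3, B2–B4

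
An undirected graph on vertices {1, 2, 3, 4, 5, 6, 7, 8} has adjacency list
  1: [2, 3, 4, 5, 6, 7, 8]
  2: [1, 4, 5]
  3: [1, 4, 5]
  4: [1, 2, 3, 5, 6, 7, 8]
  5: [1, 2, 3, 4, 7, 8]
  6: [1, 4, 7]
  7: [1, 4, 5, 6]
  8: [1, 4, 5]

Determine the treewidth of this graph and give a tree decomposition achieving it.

Each bag holds 4 vertices, so the decomposition has width 3, which upper-bounds the treewidth. Conversely, {1, 4, 5, 8} is a clique of size 4, and the vertices of any clique must share a bag in every tree decomposition; so some bag has ≥ 4 vertices and tw(G) ≥ 3. Hence tw(G) = 3 exactly.

Treewidth 3.
Bags: B1 = {1, 4, 5, 8}  B2 = {1, 2, 4, 5}  B3 = {1, 4, 5, 7}  B4 = {1, 3, 4, 5}  B5 = {1, 4, 6, 7}
Tree: B1–B2, B1–B3, B3–B4, B3–B5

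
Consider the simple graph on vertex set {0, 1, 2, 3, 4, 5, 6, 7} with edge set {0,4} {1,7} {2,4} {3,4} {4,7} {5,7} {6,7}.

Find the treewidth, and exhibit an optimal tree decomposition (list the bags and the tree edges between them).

Every bag has size at most 2, so the width is 2 − 1 = 1 and tw(G) ≤ 1. Since G has at least one edge (e.g. 6–7), it is not an edgeless graph, so tw(G) ≥ 1. The upper and lower bounds meet at 1, so that is the treewidth.

Treewidth 1.
Bags: B1 = {6, 7}  B2 = {4, 7}  B3 = {2, 4}  B4 = {0, 4}  B5 = {5, 7}  B6 = {1, 7}  B7 = {3, 4}
Tree: B1–B2, B2–B3, B3–B4, B1–B5, B5–B6, B3–B7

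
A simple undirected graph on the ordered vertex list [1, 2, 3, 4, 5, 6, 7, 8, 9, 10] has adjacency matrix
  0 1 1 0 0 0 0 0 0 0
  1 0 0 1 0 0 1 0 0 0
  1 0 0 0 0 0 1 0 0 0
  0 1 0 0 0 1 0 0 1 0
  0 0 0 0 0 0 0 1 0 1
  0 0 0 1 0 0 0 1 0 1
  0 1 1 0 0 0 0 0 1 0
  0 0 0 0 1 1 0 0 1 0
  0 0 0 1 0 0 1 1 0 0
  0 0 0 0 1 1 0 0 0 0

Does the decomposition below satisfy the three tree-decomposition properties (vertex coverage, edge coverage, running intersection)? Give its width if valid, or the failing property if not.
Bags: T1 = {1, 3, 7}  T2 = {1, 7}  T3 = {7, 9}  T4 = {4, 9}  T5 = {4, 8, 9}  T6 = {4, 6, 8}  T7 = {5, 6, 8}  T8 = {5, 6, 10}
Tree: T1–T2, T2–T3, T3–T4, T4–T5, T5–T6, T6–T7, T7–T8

A tree decomposition must satisfy three properties: every vertex lies in some bag; for every edge, both endpoints lie together in some bag; and for every vertex, the bags containing it form a connected subtree. Here vertex 2 appears in no bag, so the decomposition is invalid.

No — vertex 2 appears in no bag.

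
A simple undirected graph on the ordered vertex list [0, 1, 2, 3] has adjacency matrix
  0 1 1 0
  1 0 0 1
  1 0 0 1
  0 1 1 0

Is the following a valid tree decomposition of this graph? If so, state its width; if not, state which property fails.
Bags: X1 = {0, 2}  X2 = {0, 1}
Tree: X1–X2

No — vertex 3 appears in no bag.

A tree decomposition must satisfy three properties: every vertex lies in some bag; for every edge, both endpoints lie together in some bag; and for every vertex, the bags containing it form a connected subtree. Here vertex 3 appears in no bag, so the decomposition is invalid.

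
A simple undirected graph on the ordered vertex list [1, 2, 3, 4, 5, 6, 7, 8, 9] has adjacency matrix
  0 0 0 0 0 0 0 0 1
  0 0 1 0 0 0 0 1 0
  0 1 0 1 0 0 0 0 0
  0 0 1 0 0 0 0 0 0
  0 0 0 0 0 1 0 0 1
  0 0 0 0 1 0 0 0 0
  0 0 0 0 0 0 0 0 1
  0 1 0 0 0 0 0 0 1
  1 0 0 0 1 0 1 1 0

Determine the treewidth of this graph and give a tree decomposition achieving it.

Treewidth 1.
Bags: B1 = {2, 8}  B2 = {8, 9}  B3 = {2, 3}  B4 = {5, 9}  B5 = {1, 9}  B6 = {5, 6}  B7 = {7, 9}  B8 = {3, 4}
Tree: B1–B2, B1–B3, B2–B4, B4–B5, B4–B6, B5–B7, B3–B8

The largest bag has 2 vertices, giving width 1; this decomposition certifies tw(G) ≤ 1. Any graph with an edge has treewidth ≥ 1, and G has the edge 8–2. Therefore the treewidth is 1.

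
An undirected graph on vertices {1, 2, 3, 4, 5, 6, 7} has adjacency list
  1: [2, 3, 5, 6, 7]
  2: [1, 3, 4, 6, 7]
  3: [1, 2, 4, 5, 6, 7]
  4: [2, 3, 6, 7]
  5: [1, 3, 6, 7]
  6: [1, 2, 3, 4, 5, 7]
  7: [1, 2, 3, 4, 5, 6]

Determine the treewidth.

4

A width-4 tree decomposition is:
Bags: B1 = {2, 3, 4, 6, 7}  B2 = {1, 2, 3, 6, 7}  B3 = {1, 3, 5, 6, 7}
Tree: B1–B2, B2–B3
The largest bag has 5 vertices, giving width 4; this decomposition certifies tw(G) ≤ 4. On the other hand G contains the 5-clique {1, 2, 3, 6, 7}. A clique must lie in a single bag of any decomposition, so no decomposition can have width below 4. Combining the bounds, tw(G) = 4.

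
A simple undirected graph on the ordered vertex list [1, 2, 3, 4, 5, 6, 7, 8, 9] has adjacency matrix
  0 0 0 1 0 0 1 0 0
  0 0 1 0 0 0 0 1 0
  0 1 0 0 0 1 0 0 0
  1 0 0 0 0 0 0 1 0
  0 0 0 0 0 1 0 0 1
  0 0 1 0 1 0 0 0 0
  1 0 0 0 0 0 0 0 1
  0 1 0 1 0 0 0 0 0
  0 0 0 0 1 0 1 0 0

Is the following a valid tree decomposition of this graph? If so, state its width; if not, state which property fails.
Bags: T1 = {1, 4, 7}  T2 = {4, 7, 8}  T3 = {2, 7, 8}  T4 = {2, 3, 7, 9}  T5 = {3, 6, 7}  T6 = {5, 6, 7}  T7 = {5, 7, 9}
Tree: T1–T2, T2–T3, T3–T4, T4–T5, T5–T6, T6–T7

No — bags containing vertex 9 are not connected in the tree.

A tree decomposition must satisfy three properties: every vertex lies in some bag; for every edge, both endpoints lie together in some bag; and for every vertex, the bags containing it form a connected subtree. Here bags containing vertex 9 are not connected in the tree, so the decomposition is invalid.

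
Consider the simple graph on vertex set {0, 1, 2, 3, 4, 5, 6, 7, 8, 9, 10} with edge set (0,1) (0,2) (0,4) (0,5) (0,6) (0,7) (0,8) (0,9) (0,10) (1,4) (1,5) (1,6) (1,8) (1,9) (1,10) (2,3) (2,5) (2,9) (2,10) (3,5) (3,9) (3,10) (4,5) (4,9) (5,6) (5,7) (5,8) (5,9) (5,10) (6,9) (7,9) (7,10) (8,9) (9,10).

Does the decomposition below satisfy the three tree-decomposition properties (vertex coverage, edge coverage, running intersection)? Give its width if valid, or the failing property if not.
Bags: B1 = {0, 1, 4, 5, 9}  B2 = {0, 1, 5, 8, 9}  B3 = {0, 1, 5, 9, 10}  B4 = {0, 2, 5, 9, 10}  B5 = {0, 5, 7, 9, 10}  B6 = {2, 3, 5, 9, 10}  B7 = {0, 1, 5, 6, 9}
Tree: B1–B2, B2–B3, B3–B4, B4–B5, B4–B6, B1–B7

Checking the three conditions: (i) the bags cover all of {0, 1, 2, 3, 4, 5, 6, 7, 8, 9, 10}; (ii) for each edge, some bag contains both endpoints; (iii) the bags containing any fixed vertex form a subtree. All hold, so the decomposition is valid with width 5 − 1 = 4.

Yes; width 4.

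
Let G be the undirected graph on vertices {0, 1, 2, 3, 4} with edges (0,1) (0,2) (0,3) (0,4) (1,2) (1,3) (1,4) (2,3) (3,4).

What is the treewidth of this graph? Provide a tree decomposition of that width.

Each bag holds 4 vertices, so the decomposition has width 3, which upper-bounds the treewidth. Conversely, {0, 1, 2, 3} is a clique of size 4, and the vertices of any clique must share a bag in every tree decomposition; so some bag has ≥ 4 vertices and tw(G) ≥ 3. Hence tw(G) = 3 exactly.

Treewidth 3.
One such decomposition:
Bags: B1 = {0, 1, 2, 3}  B2 = {0, 1, 3, 4}
Tree: B1–B2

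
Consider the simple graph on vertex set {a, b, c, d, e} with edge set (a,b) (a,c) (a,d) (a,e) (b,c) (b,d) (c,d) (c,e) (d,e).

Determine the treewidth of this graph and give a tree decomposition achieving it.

Treewidth 3.
Bags: B1 = {a, b, c, d}  B2 = {a, c, d, e}
Tree: B1–B2

The largest bag has 4 vertices, giving width 3; this decomposition certifies tw(G) ≤ 3. Conversely, {a, c, d, e} is a clique of size 4, and the vertices of any clique must share a bag in every tree decomposition; so some bag has ≥ 4 vertices and tw(G) ≥ 3. Combining the bounds, tw(G) = 3.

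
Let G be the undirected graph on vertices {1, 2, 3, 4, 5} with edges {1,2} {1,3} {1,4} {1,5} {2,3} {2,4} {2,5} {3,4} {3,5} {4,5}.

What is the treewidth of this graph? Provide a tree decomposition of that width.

With just one bag of size 5, the width is 5 − 1 = 4, so tw(G) ≤ 4. For the lower bound, the 5 vertices {1, 2, 3, 4, 5} are pairwise adjacent, and any tree decomposition puts a clique entirely inside one bag — forcing width ≥ 4. Combining the bounds, tw(G) = 4.

Treewidth 4.
One optimal decomposition is:
Bags: B1 = {1, 2, 3, 4, 5}
Tree: (single bag)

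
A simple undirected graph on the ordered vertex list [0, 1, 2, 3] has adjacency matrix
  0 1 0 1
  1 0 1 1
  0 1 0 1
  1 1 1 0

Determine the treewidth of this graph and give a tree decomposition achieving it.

Treewidth 2.
One optimal decomposition is:
Bags: B1 = {1, 2, 3}  B2 = {0, 1, 3}
Tree: B1–B2

Each bag holds 3 vertices, so the decomposition has width 2, which upper-bounds the treewidth. On the other hand G contains the 3-clique {0, 1, 3}. A clique must lie in a single bag of any decomposition, so no decomposition can have width below 2. Hence tw(G) = 2 exactly.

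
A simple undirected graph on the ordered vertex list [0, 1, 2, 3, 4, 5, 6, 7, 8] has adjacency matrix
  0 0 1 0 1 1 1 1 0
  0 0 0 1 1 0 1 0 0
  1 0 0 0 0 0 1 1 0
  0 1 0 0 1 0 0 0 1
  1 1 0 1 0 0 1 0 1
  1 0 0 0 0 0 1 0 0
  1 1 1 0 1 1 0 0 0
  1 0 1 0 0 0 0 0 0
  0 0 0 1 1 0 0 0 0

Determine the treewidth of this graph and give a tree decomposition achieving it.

The largest bag has 3 vertices, giving width 2; this decomposition certifies tw(G) ≤ 2. Conversely, {0, 2, 6} is a clique of size 3, and the vertices of any clique must share a bag in every tree decomposition; so some bag has ≥ 3 vertices and tw(G) ≥ 2. The upper and lower bounds meet at 2, so that is the treewidth.

Treewidth 2.
One optimal decomposition is:
Bags: B1 = {1, 4, 6}  B2 = {0, 4, 6}  B3 = {0, 2, 6}  B4 = {0, 5, 6}  B5 = {1, 3, 4}  B6 = {0, 2, 7}  B7 = {3, 4, 8}
Tree: B1–B2, B2–B3, B2–B4, B1–B5, B3–B6, B5–B7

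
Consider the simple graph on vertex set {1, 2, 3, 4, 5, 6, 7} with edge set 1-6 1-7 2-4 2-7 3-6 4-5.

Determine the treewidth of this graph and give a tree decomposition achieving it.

The largest bag has 2 vertices, giving width 1; this decomposition certifies tw(G) ≤ 1. Since G has at least one edge (e.g. 3–6), it is not an edgeless graph, so tw(G) ≥ 1. Therefore the treewidth is 1.

Treewidth 1.
One optimal decomposition is:
Bags: B1 = {3, 6}  B2 = {1, 6}  B3 = {1, 7}  B4 = {2, 7}  B5 = {2, 4}  B6 = {4, 5}
Tree: B1–B2, B2–B3, B3–B4, B4–B5, B5–B6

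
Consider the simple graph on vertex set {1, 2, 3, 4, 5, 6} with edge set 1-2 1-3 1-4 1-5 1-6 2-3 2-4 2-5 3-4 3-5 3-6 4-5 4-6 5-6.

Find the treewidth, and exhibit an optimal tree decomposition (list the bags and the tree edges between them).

Each bag holds 5 vertices, so the decomposition has width 4, which upper-bounds the treewidth. On the other hand G contains the 5-clique {1, 2, 3, 4, 5}. A clique must lie in a single bag of any decomposition, so no decomposition can have width below 4. Hence tw(G) = 4 exactly.

Treewidth 4.
One such decomposition:
Bags: B1 = {1, 2, 3, 4, 5}  B2 = {1, 3, 4, 5, 6}
Tree: B1–B2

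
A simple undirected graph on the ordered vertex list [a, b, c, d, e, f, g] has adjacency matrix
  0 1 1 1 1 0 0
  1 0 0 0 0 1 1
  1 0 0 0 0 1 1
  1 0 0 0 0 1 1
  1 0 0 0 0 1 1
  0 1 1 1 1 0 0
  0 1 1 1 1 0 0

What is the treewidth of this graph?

3

A width-3 tree decomposition is:
Bags: B1 = {a, c, f, g}  B2 = {a, d, f, g}  B3 = {a, b, f, g}  B4 = {a, e, f, g}
Tree: B1–B2, B2–B3, B3–B4
The largest bag has 4 vertices, giving width 3; this decomposition certifies tw(G) ≤ 3. For the lower bound: the 4 vertex sets {a,c}, {d,f}, {g}, {b} are disjoint, each induces a connected subgraph, and every pair is joined by at least one edge of G. Contracting each set to a single vertex therefore yields K_{4} as a minor, and since treewidth is minor-monotone, tw(G) ≥ tw(K_{4}) = 3. The upper and lower bounds meet at 3, so that is the treewidth.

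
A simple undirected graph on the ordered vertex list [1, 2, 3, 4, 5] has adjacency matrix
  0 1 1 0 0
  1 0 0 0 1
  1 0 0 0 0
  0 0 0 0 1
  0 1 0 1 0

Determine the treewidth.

1

A width-1 tree decomposition is:
Bags: B1 = {4, 5}  B2 = {2, 5}  B3 = {1, 2}  B4 = {1, 3}
Tree: B1–B2, B2–B3, B3–B4
The largest bag has 2 vertices, giving width 1; this decomposition certifies tw(G) ≤ 1. Since G has at least one edge (e.g. 4–5), it is not an edgeless graph, so tw(G) ≥ 1. Hence tw(G) = 1 exactly.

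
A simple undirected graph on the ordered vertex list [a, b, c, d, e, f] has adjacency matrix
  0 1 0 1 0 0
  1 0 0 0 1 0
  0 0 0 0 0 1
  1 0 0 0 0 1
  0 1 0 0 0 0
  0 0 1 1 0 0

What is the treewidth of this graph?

1

A width-1 tree decomposition is:
Bags: B1 = {b, e}  B2 = {a, b}  B3 = {a, d}  B4 = {d, f}  B5 = {c, f}
Tree: B1–B2, B2–B3, B3–B4, B4–B5
Each bag holds 2 vertices, so the decomposition has width 1, which upper-bounds the treewidth. G has an edge, so its treewidth is at least 1. Hence tw(G) = 1 exactly.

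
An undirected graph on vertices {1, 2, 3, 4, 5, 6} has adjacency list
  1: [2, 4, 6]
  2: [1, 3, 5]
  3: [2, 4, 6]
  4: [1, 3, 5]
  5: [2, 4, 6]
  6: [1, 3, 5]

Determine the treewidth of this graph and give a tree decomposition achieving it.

Every bag has size at most 4, so the width is 4 − 1 = 3 and tw(G) ≤ 3. For the lower bound: the 4 vertex sets {1,2}, {5,6}, {4}, {3} are disjoint, each induces a connected subgraph, and every pair is joined by at least one edge of G. Contracting each set to a single vertex therefore yields K_{4} as a minor, and since treewidth is minor-monotone, tw(G) ≥ tw(K_{4}) = 3. Hence tw(G) = 3 exactly.

Treewidth 3.
One optimal decomposition is:
Bags: B1 = {1, 2, 4, 6}  B2 = {2, 4, 5, 6}  B3 = {2, 3, 4, 6}
Tree: B1–B2, B2–B3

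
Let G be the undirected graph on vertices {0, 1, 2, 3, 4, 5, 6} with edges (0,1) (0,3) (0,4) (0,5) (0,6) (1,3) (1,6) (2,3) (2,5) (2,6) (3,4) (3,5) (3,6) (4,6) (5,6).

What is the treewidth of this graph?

3

A width-3 tree decomposition is:
Bags: B1 = {0, 3, 4, 6}  B2 = {0, 3, 5, 6}  B3 = {2, 3, 5, 6}  B4 = {0, 1, 3, 6}
Tree: B1–B2, B2–B3, B1–B4
The largest bag has 4 vertices, giving width 3; this decomposition certifies tw(G) ≤ 3. On the other hand G contains the 4-clique {0, 1, 3, 6}. A clique must lie in a single bag of any decomposition, so no decomposition can have width below 3. Therefore the treewidth is 3.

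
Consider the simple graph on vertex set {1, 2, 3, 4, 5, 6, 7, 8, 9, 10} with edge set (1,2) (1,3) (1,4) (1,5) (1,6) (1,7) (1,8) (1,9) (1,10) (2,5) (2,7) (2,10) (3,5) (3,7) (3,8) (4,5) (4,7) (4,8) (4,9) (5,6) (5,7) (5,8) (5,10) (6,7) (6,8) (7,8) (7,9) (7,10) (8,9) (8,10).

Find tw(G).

4

A width-4 tree decomposition is:
Bags: B1 = {1, 3, 5, 7, 8}  B2 = {1, 5, 7, 8, 10}  B3 = {1, 5, 6, 7, 8}  B4 = {1, 4, 5, 7, 8}  B5 = {1, 2, 5, 7, 10}  B6 = {1, 4, 7, 8, 9}
Tree: B1–B2, B1–B3, B3–B4, B2–B5, B4–B6
Every bag has size at most 5, so the width is 5 − 1 = 4 and tw(G) ≤ 4. On the other hand G contains the 5-clique {1, 4, 7, 8, 9}. A clique must lie in a single bag of any decomposition, so no decomposition can have width below 4. Combining the bounds, tw(G) = 4.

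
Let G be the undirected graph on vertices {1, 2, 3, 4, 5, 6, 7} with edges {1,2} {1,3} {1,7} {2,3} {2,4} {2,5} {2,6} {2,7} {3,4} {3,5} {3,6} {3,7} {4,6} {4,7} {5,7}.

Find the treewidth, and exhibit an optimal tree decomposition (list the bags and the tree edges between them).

Treewidth 3.
One optimal decomposition is:
Bags: B1 = {2, 3, 4, 7}  B2 = {2, 3, 5, 7}  B3 = {1, 2, 3, 7}  B4 = {2, 3, 4, 6}
Tree: B1–B2, B2–B3, B1–B4

Every bag has size at most 4, so the width is 4 − 1 = 3 and tw(G) ≤ 3. For the lower bound, the 4 vertices {2, 3, 4, 6} are pairwise adjacent, and any tree decomposition puts a clique entirely inside one bag — forcing width ≥ 3. Combining the bounds, tw(G) = 3.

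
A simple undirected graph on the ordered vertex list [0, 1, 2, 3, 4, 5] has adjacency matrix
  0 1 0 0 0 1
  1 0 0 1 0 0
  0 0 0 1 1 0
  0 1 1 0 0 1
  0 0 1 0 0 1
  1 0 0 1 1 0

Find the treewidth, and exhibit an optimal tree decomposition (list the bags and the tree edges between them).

The largest bag has 3 vertices, giving width 2; this decomposition certifies tw(G) ≤ 2. The edges 0–1–3–5–0 form a cycle, so G is not a tree and its treewidth is at least 2. Therefore the treewidth is 2.

Treewidth 2.
Bags: B1 = {0, 1, 5}  B2 = {1, 3, 5}  B3 = {3, 4, 5}  B4 = {2, 3, 4}
Tree: B1–B2, B2–B3, B3–B4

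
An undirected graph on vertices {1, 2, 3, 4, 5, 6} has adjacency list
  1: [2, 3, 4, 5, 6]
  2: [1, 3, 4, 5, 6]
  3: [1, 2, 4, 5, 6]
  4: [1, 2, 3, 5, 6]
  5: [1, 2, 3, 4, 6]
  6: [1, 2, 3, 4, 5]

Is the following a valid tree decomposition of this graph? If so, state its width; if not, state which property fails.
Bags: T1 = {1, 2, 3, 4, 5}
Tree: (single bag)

A tree decomposition must satisfy three properties: every vertex lies in some bag; for every edge, both endpoints lie together in some bag; and for every vertex, the bags containing it form a connected subtree. Here vertex 6 appears in no bag, so the decomposition is invalid.

No — vertex 6 appears in no bag.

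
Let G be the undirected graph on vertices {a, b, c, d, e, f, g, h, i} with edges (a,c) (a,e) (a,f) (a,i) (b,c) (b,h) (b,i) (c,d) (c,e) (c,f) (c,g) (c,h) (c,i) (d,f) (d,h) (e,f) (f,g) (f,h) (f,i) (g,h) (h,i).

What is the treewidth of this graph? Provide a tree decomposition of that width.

The largest bag has 4 vertices, giving width 3; this decomposition certifies tw(G) ≤ 3. On the other hand G contains the 4-clique {a, c, e, f}. A clique must lie in a single bag of any decomposition, so no decomposition can have width below 3. Therefore the treewidth is 3.

Treewidth 3.
Bags: B1 = {b, c, h, i}  B2 = {c, f, h, i}  B3 = {c, d, f, h}  B4 = {a, c, f, i}  B5 = {a, c, e, f}  B6 = {c, f, g, h}
Tree: B1–B2, B2–B3, B2–B4, B4–B5, B3–B6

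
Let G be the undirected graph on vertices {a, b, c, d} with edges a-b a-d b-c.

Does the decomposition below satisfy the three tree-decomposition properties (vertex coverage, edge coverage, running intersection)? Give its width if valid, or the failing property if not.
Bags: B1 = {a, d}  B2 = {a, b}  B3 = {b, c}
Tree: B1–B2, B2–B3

Vertex coverage: the bags together contain {a, b, c, d}, the full vertex set. Edge coverage: each edge of G has both endpoints in at least one bag. Running intersection: for every vertex, the bags containing it form a connected subtree. All three properties hold, so this is a valid tree decomposition of width max|bag| − 1 = 1, and hence tw(G) ≤ 1.

Yes; width 1.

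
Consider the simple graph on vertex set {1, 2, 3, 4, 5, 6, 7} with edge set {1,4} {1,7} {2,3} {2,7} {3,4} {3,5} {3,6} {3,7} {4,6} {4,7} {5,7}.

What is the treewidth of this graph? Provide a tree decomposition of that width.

Treewidth 2.
One optimal decomposition is:
Bags: B1 = {3, 4, 7}  B2 = {2, 3, 7}  B3 = {3, 4, 6}  B4 = {1, 4, 7}  B5 = {3, 5, 7}
Tree: B1–B2, B1–B3, B1–B4, B1–B5

The largest bag has 3 vertices, giving width 2; this decomposition certifies tw(G) ≤ 2. For the lower bound, the 3 vertices {1, 4, 7} are pairwise adjacent, and any tree decomposition puts a clique entirely inside one bag — forcing width ≥ 2. Hence tw(G) = 2 exactly.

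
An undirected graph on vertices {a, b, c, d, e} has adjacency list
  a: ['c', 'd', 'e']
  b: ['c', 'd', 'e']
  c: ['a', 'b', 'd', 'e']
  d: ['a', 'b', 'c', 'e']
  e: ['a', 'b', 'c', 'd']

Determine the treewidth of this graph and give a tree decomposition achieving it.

The largest bag has 4 vertices, giving width 3; this decomposition certifies tw(G) ≤ 3. For the lower bound, the 4 vertices {a, c, d, e} are pairwise adjacent, and any tree decomposition puts a clique entirely inside one bag — forcing width ≥ 3. Therefore the treewidth is 3.

Treewidth 3.
One optimal decomposition is:
Bags: B1 = {a, c, d, e}  B2 = {b, c, d, e}
Tree: B1–B2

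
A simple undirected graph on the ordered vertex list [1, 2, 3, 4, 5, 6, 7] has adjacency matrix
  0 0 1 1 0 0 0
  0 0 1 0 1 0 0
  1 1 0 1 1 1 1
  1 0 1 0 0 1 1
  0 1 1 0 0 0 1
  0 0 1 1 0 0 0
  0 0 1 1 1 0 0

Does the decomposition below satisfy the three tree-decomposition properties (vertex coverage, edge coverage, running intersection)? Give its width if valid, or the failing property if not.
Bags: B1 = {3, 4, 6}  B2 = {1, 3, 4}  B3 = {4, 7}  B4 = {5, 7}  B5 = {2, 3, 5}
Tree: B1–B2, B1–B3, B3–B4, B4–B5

No — edge (3,7) lies in no bag.

A tree decomposition must satisfy three properties: every vertex lies in some bag; for every edge, both endpoints lie together in some bag; and for every vertex, the bags containing it form a connected subtree. Here edge (3,7) lies in no bag, so the decomposition is invalid.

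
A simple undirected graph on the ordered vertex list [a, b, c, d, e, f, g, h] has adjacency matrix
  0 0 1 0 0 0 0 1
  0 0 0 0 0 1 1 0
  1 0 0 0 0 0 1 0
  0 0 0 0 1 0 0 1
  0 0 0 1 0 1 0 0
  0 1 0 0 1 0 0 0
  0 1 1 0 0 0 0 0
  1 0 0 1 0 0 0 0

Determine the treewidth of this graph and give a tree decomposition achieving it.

Treewidth 2.
One optimal decomposition is:
Bags: B1 = {b, c, g}  B2 = {a, b, c}  B3 = {a, b, h}  B4 = {b, d, h}  B5 = {b, d, e}  B6 = {b, e, f}
Tree: B1–B2, B2–B3, B3–B4, B4–B5, B5–B6

Each bag holds 3 vertices, so the decomposition has width 2, which upper-bounds the treewidth. The edges b–g–c–a–h–d–e–f–b form a cycle, so G is not a tree and its treewidth is at least 2. Hence tw(G) = 2 exactly.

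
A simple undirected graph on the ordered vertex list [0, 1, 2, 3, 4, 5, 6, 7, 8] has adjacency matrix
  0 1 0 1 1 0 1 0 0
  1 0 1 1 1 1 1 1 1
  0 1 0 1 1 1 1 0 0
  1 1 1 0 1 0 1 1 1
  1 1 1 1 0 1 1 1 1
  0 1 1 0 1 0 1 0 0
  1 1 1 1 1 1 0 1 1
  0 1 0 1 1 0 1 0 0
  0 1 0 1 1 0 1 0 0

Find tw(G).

A width-4 tree decomposition is:
Bags: B1 = {0, 1, 3, 4, 6}  B2 = {1, 2, 3, 4, 6}  B3 = {1, 3, 4, 6, 7}  B4 = {1, 3, 4, 6, 8}  B5 = {1, 2, 4, 5, 6}
Tree: B1–B2, B1–B3, B3–B4, B2–B5
Each bag holds 5 vertices, so the decomposition has width 4, which upper-bounds the treewidth. On the other hand G contains the 5-clique {0, 1, 3, 4, 6}. A clique must lie in a single bag of any decomposition, so no decomposition can have width below 4. Hence tw(G) = 4 exactly.

4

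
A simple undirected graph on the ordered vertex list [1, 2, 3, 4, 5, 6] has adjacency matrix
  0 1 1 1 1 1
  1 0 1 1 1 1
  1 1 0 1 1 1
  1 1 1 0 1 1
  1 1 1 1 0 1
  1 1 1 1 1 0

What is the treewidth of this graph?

5

A width-5 tree decomposition is:
Bags: B1 = {1, 2, 3, 4, 5, 6}
Tree: (single bag)
A single bag containing all 6 vertices is trivially a valid decomposition of width 5. For the lower bound, the 6 vertices {1, 2, 3, 4, 5, 6} are pairwise adjacent, and any tree decomposition puts a clique entirely inside one bag — forcing width ≥ 5. Combining the bounds, tw(G) = 5.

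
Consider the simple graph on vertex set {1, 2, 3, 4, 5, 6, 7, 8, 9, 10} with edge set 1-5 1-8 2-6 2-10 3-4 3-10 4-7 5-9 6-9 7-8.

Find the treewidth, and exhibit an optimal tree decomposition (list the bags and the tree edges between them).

Treewidth 2.
Bags: B1 = {3, 4, 10}  B2 = {4, 7, 10}  B3 = {7, 8, 10}  B4 = {1, 8, 10}  B5 = {1, 5, 10}  B6 = {5, 9, 10}  B7 = {6, 9, 10}  B8 = {2, 6, 10}
Tree: B1–B2, B2–B3, B3–B4, B4–B5, B5–B6, B6–B7, B7–B8

Every bag has size at most 3, so the width is 3 − 1 = 2 and tw(G) ≤ 2. For the lower bound, G contains the cycle 10–3–4–7–8–1–5–9–6–2–10, so G is not a forest; only forests have treewidth ≤ 1, hence tw(G) ≥ 2. Therefore the treewidth is 2.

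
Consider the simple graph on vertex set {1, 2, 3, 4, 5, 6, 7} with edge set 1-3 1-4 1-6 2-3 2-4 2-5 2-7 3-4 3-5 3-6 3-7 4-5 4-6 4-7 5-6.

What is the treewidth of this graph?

A width-3 tree decomposition is:
Bags: B1 = {3, 4, 5, 6}  B2 = {2, 3, 4, 5}  B3 = {1, 3, 4, 6}  B4 = {2, 3, 4, 7}
Tree: B1–B2, B1–B3, B2–B4
Every bag has size at most 4, so the width is 4 − 1 = 3 and tw(G) ≤ 3. Conversely, {1, 3, 4, 6} is a clique of size 4, and the vertices of any clique must share a bag in every tree decomposition; so some bag has ≥ 4 vertices and tw(G) ≥ 3. Therefore the treewidth is 3.

3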